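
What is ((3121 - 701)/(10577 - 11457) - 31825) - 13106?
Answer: -179735/4 ≈ -44934.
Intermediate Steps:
((3121 - 701)/(10577 - 11457) - 31825) - 13106 = (2420/(-880) - 31825) - 13106 = (2420*(-1/880) - 31825) - 13106 = (-11/4 - 31825) - 13106 = -127311/4 - 13106 = -179735/4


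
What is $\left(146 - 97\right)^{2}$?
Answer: $2401$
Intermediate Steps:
$\left(146 - 97\right)^{2} = 49^{2} = 2401$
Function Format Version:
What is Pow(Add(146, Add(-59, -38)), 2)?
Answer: 2401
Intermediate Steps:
Pow(Add(146, Add(-59, -38)), 2) = Pow(Add(146, -97), 2) = Pow(49, 2) = 2401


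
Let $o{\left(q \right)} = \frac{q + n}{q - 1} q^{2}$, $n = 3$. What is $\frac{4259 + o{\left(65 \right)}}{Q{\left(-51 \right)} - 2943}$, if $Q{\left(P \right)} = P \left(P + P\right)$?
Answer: $\frac{139969}{36144} \approx 3.8725$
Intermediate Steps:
$Q{\left(P \right)} = 2 P^{2}$ ($Q{\left(P \right)} = P 2 P = 2 P^{2}$)
$o{\left(q \right)} = \frac{q^{2} \left(3 + q\right)}{-1 + q}$ ($o{\left(q \right)} = \frac{q + 3}{q - 1} q^{2} = \frac{3 + q}{-1 + q} q^{2} = \frac{q^{2} \left(3 + q\right)}{-1 + q}$)
$\frac{4259 + o{\left(65 \right)}}{Q{\left(-51 \right)} - 2943} = \frac{4259 + \frac{65^{2} \left(3 + 65\right)}{-1 + 65}}{2 \left(-51\right)^{2} - 2943} = \frac{4259 + 4225 \cdot \frac{1}{64} \cdot 68}{2 \cdot 2601 - 2943} = \frac{4259 + 4225 \cdot \frac{1}{64} \cdot 68}{5202 - 2943} = \frac{4259 + \frac{71825}{16}}{2259} = \frac{139969}{16} \cdot \frac{1}{2259} = \frac{139969}{36144}$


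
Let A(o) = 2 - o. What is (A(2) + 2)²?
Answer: 4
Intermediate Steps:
(A(2) + 2)² = ((2 - 1*2) + 2)² = ((2 - 2) + 2)² = (0 + 2)² = 2² = 4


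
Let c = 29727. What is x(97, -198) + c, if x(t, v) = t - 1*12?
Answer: 29812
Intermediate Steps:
x(t, v) = -12 + t (x(t, v) = t - 12 = -12 + t)
x(97, -198) + c = (-12 + 97) + 29727 = 85 + 29727 = 29812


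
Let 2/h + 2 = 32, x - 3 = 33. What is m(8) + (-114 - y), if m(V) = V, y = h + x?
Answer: -2131/15 ≈ -142.07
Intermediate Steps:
x = 36 (x = 3 + 33 = 36)
h = 1/15 (h = 2/(-2 + 32) = 2/30 = 2*(1/30) = 1/15 ≈ 0.066667)
y = 541/15 (y = 1/15 + 36 = 541/15 ≈ 36.067)
m(8) + (-114 - y) = 8 + (-114 - 1*541/15) = 8 + (-114 - 541/15) = 8 - 2251/15 = -2131/15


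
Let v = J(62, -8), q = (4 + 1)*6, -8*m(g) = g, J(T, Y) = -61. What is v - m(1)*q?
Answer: -229/4 ≈ -57.250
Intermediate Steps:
m(g) = -g/8
q = 30 (q = 5*6 = 30)
v = -61
v - m(1)*q = -61 - (-1/8*1)*30 = -61 - (-1)*30/8 = -61 - 1*(-15/4) = -61 + 15/4 = -229/4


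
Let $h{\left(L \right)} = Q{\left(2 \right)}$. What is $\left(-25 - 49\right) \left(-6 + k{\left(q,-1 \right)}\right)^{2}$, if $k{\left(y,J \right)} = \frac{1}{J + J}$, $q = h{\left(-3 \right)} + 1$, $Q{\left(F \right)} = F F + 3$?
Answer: $- \frac{6253}{2} \approx -3126.5$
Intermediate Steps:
$Q{\left(F \right)} = 3 + F^{2}$ ($Q{\left(F \right)} = F^{2} + 3 = 3 + F^{2}$)
$h{\left(L \right)} = 7$ ($h{\left(L \right)} = 3 + 2^{2} = 3 + 4 = 7$)
$q = 8$ ($q = 7 + 1 = 8$)
$k{\left(y,J \right)} = \frac{1}{2 J}$
$\left(-25 - 49\right) \left(-6 + k{\left(q,-1 \right)}\right)^{2} = \left(-25 - 49\right) \left(-6 + \frac{1}{2 \left(-1\right)}\right)^{2} = - 74 \left(-6 + \frac{1}{2} \left(-1\right)\right)^{2} = - 74 \left(-6 - \frac{1}{2}\right)^{2} = - 74 \left(- \frac{13}{2}\right)^{2} = \left(-74\right) \frac{169}{4} = - \frac{6253}{2}$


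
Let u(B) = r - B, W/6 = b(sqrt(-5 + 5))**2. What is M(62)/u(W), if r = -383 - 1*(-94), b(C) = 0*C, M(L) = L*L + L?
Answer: -3906/289 ≈ -13.516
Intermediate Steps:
M(L) = L + L**2 (M(L) = L**2 + L = L + L**2)
b(C) = 0
r = -289 (r = -383 + 94 = -289)
W = 0 (W = 6*0**2 = 6*0 = 0)
u(B) = -289 - B
M(62)/u(W) = (62*(1 + 62))/(-289 - 1*0) = (62*63)/(-289 + 0) = 3906/(-289) = 3906*(-1/289) = -3906/289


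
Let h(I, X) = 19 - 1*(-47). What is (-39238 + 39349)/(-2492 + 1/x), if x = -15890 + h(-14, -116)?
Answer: -1756464/39433409 ≈ -0.044543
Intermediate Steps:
h(I, X) = 66 (h(I, X) = 19 + 47 = 66)
x = -15824 (x = -15890 + 66 = -15824)
(-39238 + 39349)/(-2492 + 1/x) = (-39238 + 39349)/(-2492 + 1/(-15824)) = 111/(-2492 - 1/15824) = 111/(-39433409/15824) = 111*(-15824/39433409) = -1756464/39433409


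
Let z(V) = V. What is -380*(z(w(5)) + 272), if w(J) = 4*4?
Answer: -109440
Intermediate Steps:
w(J) = 16
-380*(z(w(5)) + 272) = -380*(16 + 272) = -380*288 = -109440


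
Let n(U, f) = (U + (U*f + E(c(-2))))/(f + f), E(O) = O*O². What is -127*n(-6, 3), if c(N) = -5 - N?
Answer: 2159/2 ≈ 1079.5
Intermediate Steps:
E(O) = O³
n(U, f) = (-27 + U + U*f)/(2*f) (n(U, f) = (U + (U*f + (-5 - 1*(-2))³))/(f + f) = (U + (U*f + (-5 + 2)³))/((2*f)) = (U + (U*f + (-3)³))*(1/(2*f)) = (U + (U*f - 27))*(1/(2*f)) = (U + (-27 + U*f))*(1/(2*f)) = (-27 + U + U*f)*(1/(2*f)) = (-27 + U + U*f)/(2*f))
-127*n(-6, 3) = -127*(-27 - 6 - 6*3)/(2*3) = -127*(-27 - 6 - 18)/(2*3) = -127*(-51)/(2*3) = -127*(-17/2) = 2159/2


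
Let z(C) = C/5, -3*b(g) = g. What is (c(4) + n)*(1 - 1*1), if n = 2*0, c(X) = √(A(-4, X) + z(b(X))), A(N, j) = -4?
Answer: 0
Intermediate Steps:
b(g) = -g/3
z(C) = C/5 (z(C) = C*(⅕) = C/5)
c(X) = √(-4 - X/15) (c(X) = √(-4 + (-X/3)/5) = √(-4 - X/15))
n = 0
(c(4) + n)*(1 - 1*1) = (√(-900 - 15*4)/15 + 0)*(1 - 1*1) = (√(-900 - 60)/15 + 0)*(1 - 1) = (√(-960)/15 + 0)*0 = ((8*I*√15)/15 + 0)*0 = (8*I*√15/15 + 0)*0 = (8*I*√15/15)*0 = 0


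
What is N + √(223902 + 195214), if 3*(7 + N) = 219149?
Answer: 219128/3 + 2*√104779 ≈ 73690.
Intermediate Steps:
N = 219128/3 (N = -7 + (⅓)*219149 = -7 + 219149/3 = 219128/3 ≈ 73043.)
N + √(223902 + 195214) = 219128/3 + √(223902 + 195214) = 219128/3 + √419116 = 219128/3 + 2*√104779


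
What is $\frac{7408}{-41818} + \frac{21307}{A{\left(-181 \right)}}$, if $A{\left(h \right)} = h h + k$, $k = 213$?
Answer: $\frac{323372367}{689453366} \approx 0.46903$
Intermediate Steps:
$A{\left(h \right)} = 213 + h^{2}$ ($A{\left(h \right)} = h h + 213 = h^{2} + 213 = 213 + h^{2}$)
$\frac{7408}{-41818} + \frac{21307}{A{\left(-181 \right)}} = \frac{7408}{-41818} + \frac{21307}{213 + \left(-181\right)^{2}} = 7408 \left(- \frac{1}{41818}\right) + \frac{21307}{213 + 32761} = - \frac{3704}{20909} + \frac{21307}{32974} = \frac{323372367}{689453366}$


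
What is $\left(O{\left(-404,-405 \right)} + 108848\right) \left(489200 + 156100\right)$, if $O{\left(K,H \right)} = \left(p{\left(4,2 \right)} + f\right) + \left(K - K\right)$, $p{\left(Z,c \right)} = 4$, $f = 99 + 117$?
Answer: $70381580400$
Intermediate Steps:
$f = 216$
$O{\left(K,H \right)} = 220$ ($O{\left(K,H \right)} = \left(4 + 216\right) + \left(K - K\right) = 220 + 0 = 220$)
$\left(O{\left(-404,-405 \right)} + 108848\right) \left(489200 + 156100\right) = \left(220 + 108848\right) \left(489200 + 156100\right) = 109068 \cdot 645300 = 70381580400$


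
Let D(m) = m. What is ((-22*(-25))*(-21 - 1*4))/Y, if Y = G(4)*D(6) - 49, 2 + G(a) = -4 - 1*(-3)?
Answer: 13750/67 ≈ 205.22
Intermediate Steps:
G(a) = -3 (G(a) = -2 + (-4 - 1*(-3)) = -2 + (-4 + 3) = -2 - 1 = -3)
Y = -67 (Y = -3*6 - 49 = -18 - 49 = -67)
((-22*(-25))*(-21 - 1*4))/Y = ((-22*(-25))*(-21 - 1*4))/(-67) = (550*(-21 - 4))*(-1/67) = (550*(-25))*(-1/67) = -13750*(-1/67) = 13750/67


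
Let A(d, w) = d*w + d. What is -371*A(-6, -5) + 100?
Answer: -8804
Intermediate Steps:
A(d, w) = d + d*w
-371*A(-6, -5) + 100 = -(-2226)*(1 - 5) + 100 = -(-2226)*(-4) + 100 = -371*24 + 100 = -8904 + 100 = -8804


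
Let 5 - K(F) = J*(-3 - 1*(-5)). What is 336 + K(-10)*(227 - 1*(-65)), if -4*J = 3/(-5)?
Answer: 8542/5 ≈ 1708.4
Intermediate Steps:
J = 3/20 (J = -3/(4*(-5)) = -3*(-1)/(4*5) = -1/4*(-3/5) = 3/20 ≈ 0.15000)
K(F) = 47/10 (K(F) = 5 - 3*(-3 - 1*(-5))/20 = 5 - 3*(-3 + 5)/20 = 5 - 3*2/20 = 5 - 1*3/10 = 5 - 3/10 = 47/10)
336 + K(-10)*(227 - 1*(-65)) = 336 + 47*(227 - 1*(-65))/10 = 336 + 47*(227 + 65)/10 = 336 + (47/10)*292 = 336 + 6862/5 = 8542/5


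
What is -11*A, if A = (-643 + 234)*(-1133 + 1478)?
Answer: 1552155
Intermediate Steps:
A = -141105 (A = -409*345 = -141105)
-11*A = -11*(-141105) = 1552155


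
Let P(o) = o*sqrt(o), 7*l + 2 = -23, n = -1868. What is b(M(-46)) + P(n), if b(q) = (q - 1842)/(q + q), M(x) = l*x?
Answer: -2936/575 - 3736*I*sqrt(467) ≈ -5.1061 - 80736.0*I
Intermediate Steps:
l = -25/7 (l = -2/7 + (1/7)*(-23) = -2/7 - 23/7 = -25/7 ≈ -3.5714)
M(x) = -25*x/7
b(q) = (-1842 + q)/(2*q) (b(q) = (-1842 + q)/((2*q)) = (-1842 + q)*(1/(2*q)) = (-1842 + q)/(2*q))
P(o) = o**(3/2)
b(M(-46)) + P(n) = (-1842 - 25/7*(-46))/(2*((-25/7*(-46)))) + (-1868)**(3/2) = (-1842 + 1150/7)/(2*(1150/7)) - 3736*I*sqrt(467) = (1/2)*(7/1150)*(-11744/7) - 3736*I*sqrt(467) = -2936/575 - 3736*I*sqrt(467)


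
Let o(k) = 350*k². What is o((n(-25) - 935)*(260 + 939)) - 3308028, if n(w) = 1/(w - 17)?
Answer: 55427117328014497/126 ≈ 4.3990e+14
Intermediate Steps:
n(w) = 1/(-17 + w)
o((n(-25) - 935)*(260 + 939)) - 3308028 = 350*((1/(-17 - 25) - 935)*(260 + 939))² - 3308028 = 350*((1/(-42) - 935)*1199)² - 3308028 = 350*((-1/42 - 935)*1199)² - 3308028 = 350*(-39271/42*1199)² - 3308028 = 350*(-47085929/42)² - 3308028 = 350*(2217084709793041/1764) - 3308028 = 55427117744826025/126 - 3308028 = 55427117328014497/126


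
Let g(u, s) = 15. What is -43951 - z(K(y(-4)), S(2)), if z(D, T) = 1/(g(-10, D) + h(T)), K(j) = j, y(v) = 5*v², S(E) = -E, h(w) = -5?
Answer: -439511/10 ≈ -43951.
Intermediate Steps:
z(D, T) = ⅒ (z(D, T) = 1/(15 - 5) = 1/10 = ⅒)
-43951 - z(K(y(-4)), S(2)) = -43951 - 1*⅒ = -43951 - ⅒ = -439511/10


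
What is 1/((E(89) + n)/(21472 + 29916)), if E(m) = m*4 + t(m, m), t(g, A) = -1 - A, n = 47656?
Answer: 25694/23961 ≈ 1.0723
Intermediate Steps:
E(m) = -1 + 3*m (E(m) = m*4 + (-1 - m) = 4*m + (-1 - m) = -1 + 3*m)
1/((E(89) + n)/(21472 + 29916)) = 1/(((-1 + 3*89) + 47656)/(21472 + 29916)) = 1/(((-1 + 267) + 47656)/51388) = 1/((266 + 47656)*(1/51388)) = 1/(47922*(1/51388)) = 1/(23961/25694) = 25694/23961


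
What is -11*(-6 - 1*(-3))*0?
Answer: 0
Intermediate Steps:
-11*(-6 - 1*(-3))*0 = -11*(-6 + 3)*0 = -11*(-3)*0 = 33*0 = 0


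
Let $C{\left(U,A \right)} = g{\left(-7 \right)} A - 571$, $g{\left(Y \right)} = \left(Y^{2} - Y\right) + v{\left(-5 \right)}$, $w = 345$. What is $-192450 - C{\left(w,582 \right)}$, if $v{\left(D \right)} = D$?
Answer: $-221561$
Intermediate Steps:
$g{\left(Y \right)} = -5 + Y^{2} - Y$ ($g{\left(Y \right)} = \left(Y^{2} - Y\right) - 5 = -5 + Y^{2} - Y$)
$C{\left(U,A \right)} = -571 + 51 A$ ($C{\left(U,A \right)} = \left(-5 + \left(-7\right)^{2} - -7\right) A - 571 = \left(-5 + 49 + 7\right) A - 571 = 51 A - 571 = -571 + 51 A$)
$-192450 - C{\left(w,582 \right)} = -192450 - \left(-571 + 51 \cdot 582\right) = -192450 - \left(-571 + 29682\right) = -192450 - 29111 = -221561$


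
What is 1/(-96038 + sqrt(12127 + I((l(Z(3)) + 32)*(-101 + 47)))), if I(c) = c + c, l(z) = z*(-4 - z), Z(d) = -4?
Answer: -96038/9223288773 - sqrt(8671)/9223288773 ≈ -1.0423e-5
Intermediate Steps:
I(c) = 2*c
1/(-96038 + sqrt(12127 + I((l(Z(3)) + 32)*(-101 + 47)))) = 1/(-96038 + sqrt(12127 + 2*((-1*(-4)*(4 - 4) + 32)*(-101 + 47)))) = 1/(-96038 + sqrt(12127 + 2*((-1*(-4)*0 + 32)*(-54)))) = 1/(-96038 + sqrt(12127 + 2*((0 + 32)*(-54)))) = 1/(-96038 + sqrt(12127 + 2*(32*(-54)))) = 1/(-96038 + sqrt(12127 + 2*(-1728))) = 1/(-96038 + sqrt(12127 - 3456)) = 1/(-96038 + sqrt(8671))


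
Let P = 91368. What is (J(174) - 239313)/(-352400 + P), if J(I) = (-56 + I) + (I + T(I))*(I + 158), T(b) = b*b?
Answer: -9870205/261032 ≈ -37.812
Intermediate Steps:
T(b) = b²
J(I) = -56 + I + (158 + I)*(I + I²) (J(I) = (-56 + I) + (I + I²)*(I + 158) = (-56 + I) + (I + I²)*(158 + I) = (-56 + I) + (158 + I)*(I + I²) = -56 + I + (158 + I)*(I + I²))
(J(174) - 239313)/(-352400 + P) = ((-56 + 174³ + 159*174 + 159*174²) - 239313)/(-352400 + 91368) = ((-56 + 5268024 + 27666 + 159*30276) - 239313)/(-261032) = ((-56 + 5268024 + 27666 + 4813884) - 239313)*(-1/261032) = (10109518 - 239313)*(-1/261032) = 9870205*(-1/261032) = -9870205/261032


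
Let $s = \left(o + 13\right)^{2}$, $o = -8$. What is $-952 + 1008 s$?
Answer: $24248$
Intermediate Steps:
$s = 25$ ($s = \left(-8 + 13\right)^{2} = 5^{2} = 25$)
$-952 + 1008 s = -952 + 1008 \cdot 25 = -952 + 25200 = 24248$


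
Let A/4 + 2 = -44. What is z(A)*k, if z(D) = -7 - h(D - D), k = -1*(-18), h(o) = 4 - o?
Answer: -198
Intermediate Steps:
A = -184 (A = -8 + 4*(-44) = -8 - 176 = -184)
k = 18
z(D) = -11 (z(D) = -7 - (4 - (D - D)) = -7 - (4 - 1*0) = -7 - (4 + 0) = -7 - 1*4 = -7 - 4 = -11)
z(A)*k = -11*18 = -198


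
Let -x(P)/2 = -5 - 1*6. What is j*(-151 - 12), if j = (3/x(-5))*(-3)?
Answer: 1467/22 ≈ 66.682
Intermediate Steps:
x(P) = 22 (x(P) = -2*(-5 - 1*6) = -2*(-5 - 6) = -2*(-11) = 22)
j = -9/22 (j = (3/22)*(-3) = -9/22 ≈ -0.40909)
j*(-151 - 12) = -9*(-151 - 12)/22 = -9/22*(-163) = 1467/22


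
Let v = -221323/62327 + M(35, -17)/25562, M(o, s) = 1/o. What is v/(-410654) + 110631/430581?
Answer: 844472195832620540961/3286614470401846125220 ≈ 0.25694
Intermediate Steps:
v = -198010986083/55762097090 (v = -221323/62327 + 1/(35*25562) = -221323*1/62327 + (1/35)*(1/25562) = -221323/62327 + 1/894670 = -198010986083/55762097090 ≈ -3.5510)
v/(-410654) + 110631/430581 = -198010986083/55762097090/(-410654) + 110631/430581 = -198010986083/55762097090*(-1/410654) + 110631*(1/430581) = 198010986083/22898928218396860 + 36877/143527 = 844472195832620540961/3286614470401846125220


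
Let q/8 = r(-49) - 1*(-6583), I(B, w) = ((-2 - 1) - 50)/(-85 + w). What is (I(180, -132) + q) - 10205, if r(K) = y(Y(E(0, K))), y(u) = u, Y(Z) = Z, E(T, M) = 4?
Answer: 9220600/217 ≈ 42491.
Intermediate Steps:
r(K) = 4
I(B, w) = -53/(-85 + w) (I(B, w) = (-3 - 50)/(-85 + w) = -53/(-85 + w))
q = 52696 (q = 8*(4 - 1*(-6583)) = 8*(4 + 6583) = 8*6587 = 52696)
(I(180, -132) + q) - 10205 = (-53/(-85 - 132) + 52696) - 10205 = (-53/(-217) + 52696) - 10205 = (-53*(-1/217) + 52696) - 10205 = (53/217 + 52696) - 10205 = 11435085/217 - 10205 = 9220600/217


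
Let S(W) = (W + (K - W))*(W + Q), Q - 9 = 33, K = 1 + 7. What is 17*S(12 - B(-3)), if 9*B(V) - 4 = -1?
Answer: 21896/3 ≈ 7298.7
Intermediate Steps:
K = 8
Q = 42 (Q = 9 + 33 = 42)
B(V) = 1/3 (B(V) = 4/9 + (1/9)*(-1) = 4/9 - 1/9 = 1/3)
S(W) = 336 + 8*W (S(W) = (W + (8 - W))*(W + 42) = 8*(42 + W) = 336 + 8*W)
17*S(12 - B(-3)) = 17*(336 + 8*(12 - 1*1/3)) = 17*(336 + 8*(12 - 1/3)) = 17*(336 + 8*(35/3)) = 17*(336 + 280/3) = 17*(1288/3) = 21896/3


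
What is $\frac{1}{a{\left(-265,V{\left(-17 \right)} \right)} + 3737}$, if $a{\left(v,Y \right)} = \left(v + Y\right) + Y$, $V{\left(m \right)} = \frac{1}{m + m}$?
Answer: $\frac{17}{59023} \approx 0.00028802$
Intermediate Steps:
$V{\left(m \right)} = \frac{1}{2 m}$
$a{\left(v,Y \right)} = v + 2 Y$ ($a{\left(v,Y \right)} = \left(Y + v\right) + Y = v + 2 Y$)
$\frac{1}{a{\left(-265,V{\left(-17 \right)} \right)} + 3737} = \frac{1}{\left(-265 + 2 \frac{1}{2 \left(-17\right)}\right) + 3737} = \frac{1}{\left(-265 + 2 \cdot \frac{1}{2} \left(- \frac{1}{17}\right)\right) + 3737} = \frac{1}{\left(-265 + 2 \left(- \frac{1}{34}\right)\right) + 3737} = \frac{1}{\left(-265 - \frac{1}{17}\right) + 3737} = \frac{1}{- \frac{4506}{17} + 3737} = \frac{1}{\frac{59023}{17}} = \frac{17}{59023}$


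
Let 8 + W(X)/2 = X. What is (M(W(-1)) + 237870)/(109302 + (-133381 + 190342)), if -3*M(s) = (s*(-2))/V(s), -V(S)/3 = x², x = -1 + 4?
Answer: 2140834/1496367 ≈ 1.4307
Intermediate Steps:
W(X) = -16 + 2*X
x = 3
V(S) = -27 (V(S) = -3*3² = -3*9 = -27)
M(s) = -2*s/81 (M(s) = -s*(-2)/(3*(-27)) = -(-2*s)*(-1)/(3*27) = -2*s/81)
(M(W(-1)) + 237870)/(109302 + (-133381 + 190342)) = (-2*(-16 + 2*(-1))/81 + 237870)/(109302 + (-133381 + 190342)) = (-2*(-16 - 2)/81 + 237870)/(109302 + 56961) = (-2/81*(-18) + 237870)/166263 = (4/9 + 237870)*(1/166263) = (2140834/9)*(1/166263) = 2140834/1496367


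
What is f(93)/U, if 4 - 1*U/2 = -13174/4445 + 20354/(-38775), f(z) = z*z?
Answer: 42591351825/73755136 ≈ 577.47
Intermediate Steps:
f(z) = z²
U = 73755136/4924425 (U = 8 - 2*(-13174/4445 + 20354/(-38775)) = 8 - 2*(-13174*1/4445 + 20354*(-1/38775)) = 8 - 2*(-1882/635 - 20354/38775) = 8 - 2*(-17179868/4924425) = 8 + 34359736/4924425 = 73755136/4924425 ≈ 14.977)
f(93)/U = 93²/(73755136/4924425) = 8649*(4924425/73755136) = 42591351825/73755136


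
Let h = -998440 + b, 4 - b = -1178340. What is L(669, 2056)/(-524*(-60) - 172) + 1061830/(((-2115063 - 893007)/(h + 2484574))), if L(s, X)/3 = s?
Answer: -8846412855657383/9405633276 ≈ -9.4054e+5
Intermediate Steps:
b = 1178344 (b = 4 - 1*(-1178340) = 4 + 1178340 = 1178344)
L(s, X) = 3*s
h = 179904 (h = -998440 + 1178344 = 179904)
L(669, 2056)/(-524*(-60) - 172) + 1061830/(((-2115063 - 893007)/(h + 2484574))) = (3*669)/(-524*(-60) - 172) + 1061830/(((-2115063 - 893007)/(179904 + 2484574))) = 2007/(31440 - 172) + 1061830/((-3008070/2664478)) = 2007/31268 + 1061830/((-3008070*1/2664478)) = 2007*(1/31268) + 1061830/(-1504035/1332239) = 2007/31268 + 1061830*(-1332239/1504035) = 2007/31268 - 282922267474/300807 = -8846412855657383/9405633276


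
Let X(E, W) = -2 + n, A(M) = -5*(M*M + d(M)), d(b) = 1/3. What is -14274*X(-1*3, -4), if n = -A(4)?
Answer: -1137162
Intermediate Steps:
d(b) = ⅓
A(M) = -5/3 - 5*M² (A(M) = -5*(M*M + ⅓) = -5*(M² + ⅓) = -5*(⅓ + M²) = -5/3 - 5*M²)
n = 245/3 (n = -(-5/3 - 5*4²) = -(-5/3 - 5*16) = -(-5/3 - 80) = -1*(-245/3) = 245/3 ≈ 81.667)
X(E, W) = 239/3 (X(E, W) = -2 + 245/3 = 239/3)
-14274*X(-1*3, -4) = -14274*239/3 = -1137162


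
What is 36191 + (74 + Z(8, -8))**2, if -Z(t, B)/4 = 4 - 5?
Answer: 42275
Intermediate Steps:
Z(t, B) = 4 (Z(t, B) = -4*(4 - 5) = -4*(-1) = 4)
36191 + (74 + Z(8, -8))**2 = 36191 + (74 + 4)**2 = 36191 + 78**2 = 36191 + 6084 = 42275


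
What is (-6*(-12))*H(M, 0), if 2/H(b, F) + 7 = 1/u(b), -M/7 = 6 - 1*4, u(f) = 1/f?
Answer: -48/7 ≈ -6.8571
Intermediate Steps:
M = -14 (M = -7*(6 - 1*4) = -7*(6 - 4) = -7*2 = -14)
H(b, F) = 2/(-7 + b) (H(b, F) = 2/(-7 + 1/(1/b)) = 2/(-7 + b))
(-6*(-12))*H(M, 0) = (-6*(-12))*(2/(-7 - 14)) = 72*(2/(-21)) = 72*(2*(-1/21)) = 72*(-2/21) = -48/7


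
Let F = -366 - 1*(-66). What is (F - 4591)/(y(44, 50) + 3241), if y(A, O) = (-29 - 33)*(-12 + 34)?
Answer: -4891/1877 ≈ -2.6058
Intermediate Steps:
F = -300 (F = -366 + 66 = -300)
y(A, O) = -1364 (y(A, O) = -62*22 = -1364)
(F - 4591)/(y(44, 50) + 3241) = (-300 - 4591)/(-1364 + 3241) = -4891/1877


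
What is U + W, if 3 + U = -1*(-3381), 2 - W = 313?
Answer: 3067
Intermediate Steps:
W = -311 (W = 2 - 1*313 = 2 - 313 = -311)
U = 3378 (U = -3 - 1*(-3381) = -3 + 3381 = 3378)
U + W = 3378 - 311 = 3067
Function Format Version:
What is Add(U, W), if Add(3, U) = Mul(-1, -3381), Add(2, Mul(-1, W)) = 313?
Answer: 3067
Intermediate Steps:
W = -311 (W = Add(2, Mul(-1, 313)) = Add(2, -313) = -311)
U = 3378 (U = Add(-3, Mul(-1, -3381)) = Add(-3, 3381) = 3378)
Add(U, W) = Add(3378, -311) = 3067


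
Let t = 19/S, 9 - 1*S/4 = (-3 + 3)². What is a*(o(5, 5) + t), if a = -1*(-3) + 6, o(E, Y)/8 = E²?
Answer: 7219/4 ≈ 1804.8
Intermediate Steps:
o(E, Y) = 8*E²
a = 9 (a = 3 + 6 = 9)
S = 36 (S = 36 - 4*(-3 + 3)² = 36 - 4*0² = 36 - 4*0 = 36 + 0 = 36)
t = 19/36 ≈ 0.52778
a*(o(5, 5) + t) = 9*(8*5² + 19/36) = 9*(8*25 + 19/36) = 9*(200 + 19/36) = 9*(7219/36) = 7219/4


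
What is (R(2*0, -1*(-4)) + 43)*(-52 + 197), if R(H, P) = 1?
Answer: 6380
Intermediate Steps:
(R(2*0, -1*(-4)) + 43)*(-52 + 197) = (1 + 43)*(-52 + 197) = 44*145 = 6380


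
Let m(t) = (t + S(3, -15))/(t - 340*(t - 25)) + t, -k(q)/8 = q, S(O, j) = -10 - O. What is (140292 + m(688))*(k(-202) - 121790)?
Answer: -1903719397451595/112366 ≈ -1.6942e+10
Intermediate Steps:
k(q) = -8*q
m(t) = t + (-13 + t)/(8500 - 339*t) (m(t) = (t + (-10 - 1*3))/(t - 340*(t - 25)) + t = (t + (-10 - 3))/(t - 340*(-25 + t)) + t = (t - 13)/(t + (8500 - 340*t)) + t = (-13 + t)/(8500 - 339*t) + t = t + (-13 + t)/(8500 - 339*t))
(140292 + m(688))*(k(-202) - 121790) = (140292 + (13 - 8501*688 + 339*688²)/(-8500 + 339*688))*(-8*(-202) - 121790) = (140292 + (13 - 5848688 + 339*473344)/(-8500 + 233232))*(1616 - 121790) = (140292 + (13 - 5848688 + 160463616)/224732)*(-120174) = (140292 + (1/224732)*154614941)*(-120174) = (140292 + 154614941/224732)*(-120174) = (31682716685/224732)*(-120174) = -1903719397451595/112366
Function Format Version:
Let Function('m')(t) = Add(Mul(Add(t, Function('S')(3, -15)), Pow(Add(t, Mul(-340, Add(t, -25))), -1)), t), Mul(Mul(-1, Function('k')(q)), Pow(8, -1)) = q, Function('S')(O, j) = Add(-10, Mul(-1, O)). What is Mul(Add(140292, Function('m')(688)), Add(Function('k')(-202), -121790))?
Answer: Rational(-1903719397451595, 112366) ≈ -1.6942e+10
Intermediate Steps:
Function('k')(q) = Mul(-8, q)
Function('m')(t) = Add(t, Mul(Pow(Add(8500, Mul(-339, t)), -1), Add(-13, t))) (Function('m')(t) = Add(Mul(Add(t, Add(-10, Mul(-1, 3))), Pow(Add(t, Mul(-340, Add(t, -25))), -1)), t) = Add(Mul(Add(t, Add(-10, -3)), Pow(Add(t, Mul(-340, Add(-25, t))), -1)), t) = Add(Mul(Add(t, -13), Pow(Add(t, Add(8500, Mul(-340, t))), -1)), t) = Add(Mul(Add(-13, t), Pow(Add(8500, Mul(-339, t)), -1)), t) = Add(Mul(Pow(Add(8500, Mul(-339, t)), -1), Add(-13, t)), t) = Add(t, Mul(Pow(Add(8500, Mul(-339, t)), -1), Add(-13, t))))
Mul(Add(140292, Function('m')(688)), Add(Function('k')(-202), -121790)) = Mul(Add(140292, Mul(Pow(Add(-8500, Mul(339, 688)), -1), Add(13, Mul(-8501, 688), Mul(339, Pow(688, 2))))), Add(Mul(-8, -202), -121790)) = Mul(Add(140292, Mul(Pow(Add(-8500, 233232), -1), Add(13, -5848688, Mul(339, 473344)))), Add(1616, -121790)) = Mul(Add(140292, Mul(Pow(224732, -1), Add(13, -5848688, 160463616))), -120174) = Mul(Add(140292, Mul(Rational(1, 224732), 154614941)), -120174) = Mul(Add(140292, Rational(154614941, 224732)), -120174) = Mul(Rational(31682716685, 224732), -120174) = Rational(-1903719397451595, 112366)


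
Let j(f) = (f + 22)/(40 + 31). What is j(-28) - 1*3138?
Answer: -222804/71 ≈ -3138.1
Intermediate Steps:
j(f) = 22/71 + f/71 (j(f) = (22 + f)/71 = (22 + f)*(1/71) = 22/71 + f/71)
j(-28) - 1*3138 = (22/71 + (1/71)*(-28)) - 1*3138 = (22/71 - 28/71) - 3138 = -6/71 - 3138 = -222804/71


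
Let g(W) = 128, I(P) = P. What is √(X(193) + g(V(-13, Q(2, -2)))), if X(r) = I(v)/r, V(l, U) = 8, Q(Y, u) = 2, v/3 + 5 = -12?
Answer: √4758029/193 ≈ 11.302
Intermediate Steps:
v = -51 (v = -15 + 3*(-12) = -15 - 36 = -51)
X(r) = -51/r
√(X(193) + g(V(-13, Q(2, -2)))) = √(-51/193 + 128) = √(24653/193) = √4758029/193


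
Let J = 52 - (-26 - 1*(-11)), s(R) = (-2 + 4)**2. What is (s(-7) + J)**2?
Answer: 5041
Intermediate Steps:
s(R) = 4 (s(R) = 2**2 = 4)
J = 67 (J = 52 - (-26 + 11) = 52 - 1*(-15) = 52 + 15 = 67)
(s(-7) + J)**2 = (4 + 67)**2 = 71**2 = 5041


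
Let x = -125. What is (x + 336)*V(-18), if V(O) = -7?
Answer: -1477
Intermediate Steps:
(x + 336)*V(-18) = (-125 + 336)*(-7) = 211*(-7) = -1477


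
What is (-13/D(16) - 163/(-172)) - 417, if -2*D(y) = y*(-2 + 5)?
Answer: -428807/1032 ≈ -415.51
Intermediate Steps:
D(y) = -3*y/2 (D(y) = -y*(-2 + 5)/2 = -y*3/2 = -3*y/2)
(-13/D(16) - 163/(-172)) - 417 = (-13/((-3/2*16)) - 163/(-172)) - 417 = (-13/(-24) - 163*(-1/172)) - 417 = (-13*(-1/24) + 163/172) - 417 = (13/24 + 163/172) - 417 = 1537/1032 - 417 = -428807/1032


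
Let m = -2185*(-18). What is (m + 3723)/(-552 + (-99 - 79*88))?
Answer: -43053/7603 ≈ -5.6626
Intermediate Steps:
m = 39330
(m + 3723)/(-552 + (-99 - 79*88)) = (39330 + 3723)/(-552 + (-99 - 79*88)) = 43053/(-552 + (-99 - 6952)) = 43053/(-552 - 7051) = 43053/(-7603) = 43053*(-1/7603) = -43053/7603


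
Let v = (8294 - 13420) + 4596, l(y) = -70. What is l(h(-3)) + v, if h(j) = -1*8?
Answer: -600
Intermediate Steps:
h(j) = -8
v = -530 (v = -5126 + 4596 = -530)
l(h(-3)) + v = -70 - 530 = -600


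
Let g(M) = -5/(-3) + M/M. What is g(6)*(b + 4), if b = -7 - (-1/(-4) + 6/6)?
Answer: -34/3 ≈ -11.333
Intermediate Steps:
b = -33/4 (b = -7 - (-1*(-1/4) + 6*(1/6)) = -7 - (1/4 + 1) = -7 - 1*5/4 = -7 - 5/4 = -33/4 ≈ -8.2500)
g(M) = 8/3 (g(M) = -5*(-1/3) + 1 = 5/3 + 1 = 8/3)
g(6)*(b + 4) = 8*(-33/4 + 4)/3 = (8/3)*(-17/4) = -34/3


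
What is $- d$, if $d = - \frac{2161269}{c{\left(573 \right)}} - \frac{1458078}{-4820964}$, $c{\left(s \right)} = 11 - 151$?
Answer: $- \frac{868300347853}{56244580} \approx -15438.0$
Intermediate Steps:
$c{\left(s \right)} = -140$
$d = \frac{868300347853}{56244580}$ ($d = - \frac{2161269}{-140} - \frac{1458078}{-4820964} = \left(-2161269\right) \left(- \frac{1}{140}\right) - - \frac{243013}{803494} = \frac{2161269}{140} + \frac{243013}{803494} = \frac{868300347853}{56244580} \approx 15438.0$)
$- d = \left(-1\right) \frac{868300347853}{56244580} = - \frac{868300347853}{56244580}$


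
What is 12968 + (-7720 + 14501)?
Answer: 19749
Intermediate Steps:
12968 + (-7720 + 14501) = 12968 + 6781 = 19749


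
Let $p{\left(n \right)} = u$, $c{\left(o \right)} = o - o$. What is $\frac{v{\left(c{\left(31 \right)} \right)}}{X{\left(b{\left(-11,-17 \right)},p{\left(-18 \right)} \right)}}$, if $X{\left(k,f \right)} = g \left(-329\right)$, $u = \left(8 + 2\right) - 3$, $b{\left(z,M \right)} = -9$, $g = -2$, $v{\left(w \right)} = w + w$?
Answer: $0$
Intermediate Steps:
$c{\left(o \right)} = 0$
$v{\left(w \right)} = 2 w$
$u = 7$ ($u = 10 - 3 = 7$)
$p{\left(n \right)} = 7$
$X{\left(k,f \right)} = 658$ ($X{\left(k,f \right)} = \left(-2\right) \left(-329\right) = 658$)
$\frac{v{\left(c{\left(31 \right)} \right)}}{X{\left(b{\left(-11,-17 \right)},p{\left(-18 \right)} \right)}} = \frac{2 \cdot 0}{658} = 0 \cdot \frac{1}{658} = 0$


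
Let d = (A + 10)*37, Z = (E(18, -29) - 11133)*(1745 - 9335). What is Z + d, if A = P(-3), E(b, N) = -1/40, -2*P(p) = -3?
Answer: 338000341/4 ≈ 8.4500e+7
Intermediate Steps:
P(p) = 3/2 (P(p) = -1/2*(-3) = 3/2)
E(b, N) = -1/40 (E(b, N) = -1*1/40 = -1/40)
A = 3/2 ≈ 1.5000
Z = 337998639/4 (Z = (-1/40 - 11133)*(1745 - 9335) = -445321/40*(-7590) = 337998639/4 ≈ 8.4500e+7)
d = 851/2 (d = (3/2 + 10)*37 = (23/2)*37 = 851/2 ≈ 425.50)
Z + d = 337998639/4 + 851/2 = 338000341/4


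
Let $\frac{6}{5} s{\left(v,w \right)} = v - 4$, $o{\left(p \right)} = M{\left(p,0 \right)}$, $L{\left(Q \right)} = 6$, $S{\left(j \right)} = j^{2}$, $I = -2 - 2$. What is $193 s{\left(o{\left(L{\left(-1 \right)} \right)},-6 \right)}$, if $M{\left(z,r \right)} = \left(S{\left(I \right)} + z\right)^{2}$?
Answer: $77200$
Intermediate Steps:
$I = -4$ ($I = -2 - 2 = -4$)
$M{\left(z,r \right)} = \left(16 + z\right)^{2}$ ($M{\left(z,r \right)} = \left(\left(-4\right)^{2} + z\right)^{2} = \left(16 + z\right)^{2}$)
$o{\left(p \right)} = \left(16 + p\right)^{2}$
$s{\left(v,w \right)} = - \frac{10}{3} + \frac{5 v}{6}$ ($s{\left(v,w \right)} = \frac{5 \left(v - 4\right)}{6} = \frac{5 \left(-4 + v\right)}{6} = - \frac{10}{3} + \frac{5 v}{6}$)
$193 s{\left(o{\left(L{\left(-1 \right)} \right)},-6 \right)} = 193 \left(- \frac{10}{3} + \frac{5 \left(16 + 6\right)^{2}}{6}\right) = 193 \left(- \frac{10}{3} + \frac{5 \cdot 22^{2}}{6}\right) = 193 \left(- \frac{10}{3} + \frac{5}{6} \cdot 484\right) = 193 \left(- \frac{10}{3} + \frac{1210}{3}\right) = 193 \cdot 400 = 77200$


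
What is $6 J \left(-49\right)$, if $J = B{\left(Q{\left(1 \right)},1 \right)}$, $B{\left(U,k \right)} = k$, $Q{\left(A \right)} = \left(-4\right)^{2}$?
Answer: $-294$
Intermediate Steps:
$Q{\left(A \right)} = 16$
$J = 1$
$6 J \left(-49\right) = 6 \cdot 1 \left(-49\right) = 6 \left(-49\right) = -294$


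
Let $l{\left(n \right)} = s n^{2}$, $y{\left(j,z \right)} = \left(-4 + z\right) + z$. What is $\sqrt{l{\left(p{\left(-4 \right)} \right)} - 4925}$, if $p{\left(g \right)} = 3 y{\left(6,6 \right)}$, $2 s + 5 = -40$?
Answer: $7 i \sqrt{365} \approx 133.73 i$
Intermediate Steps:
$s = - \frac{45}{2}$ ($s = - \frac{5}{2} + \frac{1}{2} \left(-40\right) = - \frac{5}{2} - 20 = - \frac{45}{2} \approx -22.5$)
$y{\left(j,z \right)} = -4 + 2 z$
$p{\left(g \right)} = 24$ ($p{\left(g \right)} = 3 \left(-4 + 2 \cdot 6\right) = 3 \left(-4 + 12\right) = 3 \cdot 8 = 24$)
$l{\left(n \right)} = - \frac{45 n^{2}}{2}$
$\sqrt{l{\left(p{\left(-4 \right)} \right)} - 4925} = \sqrt{- \frac{45 \cdot 24^{2}}{2} - 4925} = \sqrt{\left(- \frac{45}{2}\right) 576 - 4925} = \sqrt{-12960 - 4925} = \sqrt{-17885} = 7 i \sqrt{365}$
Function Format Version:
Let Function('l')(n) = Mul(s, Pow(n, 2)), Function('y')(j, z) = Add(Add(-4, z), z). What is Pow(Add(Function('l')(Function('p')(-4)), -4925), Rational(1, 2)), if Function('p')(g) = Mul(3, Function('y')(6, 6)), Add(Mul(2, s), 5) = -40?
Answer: Mul(7, I, Pow(365, Rational(1, 2))) ≈ Mul(133.73, I)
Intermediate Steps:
s = Rational(-45, 2) (s = Add(Rational(-5, 2), Mul(Rational(1, 2), -40)) = Add(Rational(-5, 2), -20) = Rational(-45, 2) ≈ -22.500)
Function('y')(j, z) = Add(-4, Mul(2, z))
Function('p')(g) = 24 (Function('p')(g) = Mul(3, Add(-4, Mul(2, 6))) = Mul(3, Add(-4, 12)) = Mul(3, 8) = 24)
Function('l')(n) = Mul(Rational(-45, 2), Pow(n, 2))
Pow(Add(Function('l')(Function('p')(-4)), -4925), Rational(1, 2)) = Pow(Add(Mul(Rational(-45, 2), Pow(24, 2)), -4925), Rational(1, 2)) = Pow(Add(Mul(Rational(-45, 2), 576), -4925), Rational(1, 2)) = Pow(Add(-12960, -4925), Rational(1, 2)) = Pow(-17885, Rational(1, 2)) = Mul(7, I, Pow(365, Rational(1, 2)))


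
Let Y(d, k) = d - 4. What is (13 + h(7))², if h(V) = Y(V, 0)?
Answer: 256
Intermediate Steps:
Y(d, k) = -4 + d
h(V) = -4 + V
(13 + h(7))² = (13 + (-4 + 7))² = (13 + 3)² = 16² = 256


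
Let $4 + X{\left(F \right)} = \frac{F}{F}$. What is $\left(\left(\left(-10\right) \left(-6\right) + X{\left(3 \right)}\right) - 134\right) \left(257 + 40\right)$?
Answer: $-22869$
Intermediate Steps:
$X{\left(F \right)} = -3$ ($X{\left(F \right)} = -4 + \frac{F}{F} = -4 + 1 = -3$)
$\left(\left(\left(-10\right) \left(-6\right) + X{\left(3 \right)}\right) - 134\right) \left(257 + 40\right) = \left(\left(\left(-10\right) \left(-6\right) - 3\right) - 134\right) \left(257 + 40\right) = \left(\left(60 - 3\right) - 134\right) 297 = \left(57 - 134\right) 297 = \left(-77\right) 297 = -22869$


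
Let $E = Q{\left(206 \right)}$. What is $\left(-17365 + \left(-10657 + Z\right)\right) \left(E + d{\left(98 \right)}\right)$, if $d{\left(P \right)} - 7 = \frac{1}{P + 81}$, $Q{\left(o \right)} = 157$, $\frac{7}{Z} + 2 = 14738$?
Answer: $- \frac{12122450155045}{2637744} \approx -4.5958 \cdot 10^{6}$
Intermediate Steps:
$Z = \frac{7}{14736}$ ($Z = \frac{7}{-2 + 14738} = \frac{7}{14736} \approx 0.00047503$)
$d{\left(P \right)} = 7 + \frac{1}{81 + P}$ ($d{\left(P \right)} = 7 + \frac{1}{P + 81} = 7 + \frac{1}{81 + P}$)
$E = 157$
$\left(-17365 + \left(-10657 + Z\right)\right) \left(E + d{\left(98 \right)}\right) = \left(-17365 + \left(-10657 + \frac{7}{14736}\right)\right) \left(157 + \frac{568 + 7 \cdot 98}{81 + 98}\right) = \left(-17365 - \frac{157041545}{14736}\right) \left(157 + \frac{568 + 686}{179}\right) = - \frac{412932185 \left(157 + \frac{1}{179} \cdot 1254\right)}{14736} = - \frac{412932185 \left(157 + \frac{1254}{179}\right)}{14736} = \left(- \frac{412932185}{14736}\right) \frac{29357}{179} = - \frac{12122450155045}{2637744}$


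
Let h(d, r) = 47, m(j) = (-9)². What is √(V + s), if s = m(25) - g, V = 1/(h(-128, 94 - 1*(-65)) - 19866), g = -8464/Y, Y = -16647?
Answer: √8761642058676527310/329926893 ≈ 8.9717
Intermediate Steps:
m(j) = 81
g = 8464/16647 (g = -8464/(-16647) = -8464*(-1/16647) = 8464/16647 ≈ 0.50844)
V = -1/19819 (V = 1/(47 - 19866) = 1/(-19819) = -1/19819 ≈ -5.0457e-5)
s = 1339943/16647 (s = 81 - 1*8464/16647 = 81 - 8464/16647 = 1339943/16647 ≈ 80.492)
√(V + s) = √(-1/19819 + 1339943/16647) = √(26556313670/329926893) = √8761642058676527310/329926893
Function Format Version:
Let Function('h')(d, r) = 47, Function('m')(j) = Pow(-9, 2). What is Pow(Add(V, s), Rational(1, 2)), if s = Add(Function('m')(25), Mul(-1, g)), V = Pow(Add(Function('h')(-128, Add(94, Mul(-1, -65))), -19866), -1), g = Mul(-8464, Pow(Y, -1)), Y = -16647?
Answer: Mul(Rational(1, 329926893), Pow(8761642058676527310, Rational(1, 2))) ≈ 8.9717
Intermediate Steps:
Function('m')(j) = 81
g = Rational(8464, 16647) (g = Mul(-8464, Pow(-16647, -1)) = Mul(-8464, Rational(-1, 16647)) = Rational(8464, 16647) ≈ 0.50844)
V = Rational(-1, 19819) (V = Pow(Add(47, -19866), -1) = Pow(-19819, -1) = Rational(-1, 19819) ≈ -5.0457e-5)
s = Rational(1339943, 16647) (s = Add(81, Mul(-1, Rational(8464, 16647))) = Add(81, Rational(-8464, 16647)) = Rational(1339943, 16647) ≈ 80.492)
Pow(Add(V, s), Rational(1, 2)) = Pow(Add(Rational(-1, 19819), Rational(1339943, 16647)), Rational(1, 2)) = Pow(Rational(26556313670, 329926893), Rational(1, 2)) = Mul(Rational(1, 329926893), Pow(8761642058676527310, Rational(1, 2)))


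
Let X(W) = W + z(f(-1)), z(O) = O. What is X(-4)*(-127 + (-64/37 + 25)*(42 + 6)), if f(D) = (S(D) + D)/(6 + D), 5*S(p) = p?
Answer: -3882674/925 ≈ -4197.5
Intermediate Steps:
S(p) = p/5
f(D) = 6*D/(5*(6 + D)) (f(D) = (D/5 + D)/(6 + D) = (6*D/5)/(6 + D) = 6*D/(5*(6 + D)))
X(W) = -6/25 + W (X(W) = W + (6/5)*(-1)/(6 - 1) = W + (6/5)*(-1)/5 = W + (6/5)*(-1)*(⅕) = W - 6/25 = -6/25 + W)
X(-4)*(-127 + (-64/37 + 25)*(42 + 6)) = (-6/25 - 4)*(-127 + (-64/37 + 25)*(42 + 6)) = -106*(-127 + (-64*1/37 + 25)*48)/25 = -106*(-127 + (-64/37 + 25)*48)/25 = -106*(-127 + (861/37)*48)/25 = -106*(-127 + 41328/37)/25 = -106/25*36629/37 = -3882674/925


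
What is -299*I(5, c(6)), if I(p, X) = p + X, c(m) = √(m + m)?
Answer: -1495 - 598*√3 ≈ -2530.8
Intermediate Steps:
c(m) = √2*√m (c(m) = √(2*m) = √2*√m)
I(p, X) = X + p
-299*I(5, c(6)) = -299*(√2*√6 + 5) = -299*(2*√3 + 5) = -299*(5 + 2*√3) = -1495 - 598*√3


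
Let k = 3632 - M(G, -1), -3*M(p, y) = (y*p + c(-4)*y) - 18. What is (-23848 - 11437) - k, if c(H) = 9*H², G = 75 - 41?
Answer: -116555/3 ≈ -38852.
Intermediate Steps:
G = 34
M(p, y) = 6 - 48*y - p*y/3 (M(p, y) = -((y*p + (9*(-4)²)*y) - 18)/3 = -((p*y + (9*16)*y) - 18)/3 = -((p*y + 144*y) - 18)/3 = -((144*y + p*y) - 18)/3 = -(-18 + 144*y + p*y)/3 = 6 - 48*y - p*y/3)
k = 10700/3 (k = 3632 - (6 - 48*(-1) - ⅓*34*(-1)) = 3632 - (6 + 48 + 34/3) = 3632 - 1*196/3 = 3632 - 196/3 = 10700/3 ≈ 3566.7)
(-23848 - 11437) - k = (-23848 - 11437) - 1*10700/3 = -35285 - 10700/3 = -116555/3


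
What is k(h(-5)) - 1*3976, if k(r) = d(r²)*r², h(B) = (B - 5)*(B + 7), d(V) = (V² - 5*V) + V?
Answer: 63356024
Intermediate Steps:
d(V) = V² - 4*V
h(B) = (-5 + B)*(7 + B)
k(r) = r⁴*(-4 + r²) (k(r) = (r²*(-4 + r²))*r² = r⁴*(-4 + r²))
k(h(-5)) - 1*3976 = (-35 + (-5)² + 2*(-5))⁴*(-4 + (-35 + (-5)² + 2*(-5))²) - 1*3976 = (-35 + 25 - 10)⁴*(-4 + (-35 + 25 - 10)²) - 3976 = (-20)⁴*(-4 + (-20)²) - 3976 = 160000*(-4 + 400) - 3976 = 160000*396 - 3976 = 63360000 - 3976 = 63356024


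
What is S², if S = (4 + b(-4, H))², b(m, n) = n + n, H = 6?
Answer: 65536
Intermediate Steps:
b(m, n) = 2*n
S = 256 (S = (4 + 2*6)² = (4 + 12)² = 16² = 256)
S² = 256² = 65536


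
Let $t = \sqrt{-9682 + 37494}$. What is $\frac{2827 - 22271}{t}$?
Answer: $- \frac{9722 \sqrt{6953}}{6953} \approx -116.59$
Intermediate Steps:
$t = 2 \sqrt{6953}$ ($t = \sqrt{27812} = 2 \sqrt{6953} \approx 166.77$)
$\frac{2827 - 22271}{t} = \frac{2827 - 22271}{2 \sqrt{6953}} = - 19444 \frac{\sqrt{6953}}{13906} = - \frac{9722 \sqrt{6953}}{6953}$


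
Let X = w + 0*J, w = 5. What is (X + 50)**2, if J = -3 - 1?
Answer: 3025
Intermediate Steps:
J = -4
X = 5 (X = 5 + 0*(-4) = 5 + 0 = 5)
(X + 50)**2 = (5 + 50)**2 = 55**2 = 3025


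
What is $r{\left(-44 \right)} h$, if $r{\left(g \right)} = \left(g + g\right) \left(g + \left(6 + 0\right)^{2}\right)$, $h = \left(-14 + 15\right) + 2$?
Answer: $2112$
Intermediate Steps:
$h = 3$ ($h = 1 + 2 = 3$)
$r{\left(g \right)} = 2 g \left(36 + g\right)$ ($r{\left(g \right)} = 2 g \left(g + 6^{2}\right) = 2 g \left(g + 36\right) = 2 g \left(36 + g\right)$)
$r{\left(-44 \right)} h = 2 \left(-44\right) \left(36 - 44\right) 3 = 2 \left(-44\right) \left(-8\right) 3 = 704 \cdot 3 = 2112$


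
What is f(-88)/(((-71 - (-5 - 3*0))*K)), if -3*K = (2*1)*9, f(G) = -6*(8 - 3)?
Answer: -5/66 ≈ -0.075758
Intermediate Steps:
f(G) = -30 (f(G) = -6*5 = -30)
K = -6 (K = -2*1*9/3 = -2*9/3 = -1/3*18 = -6)
f(-88)/(((-71 - (-5 - 3*0))*K)) = -30*(-1/(6*(-71 - (-5 - 3*0)))) = -30*(-1/(6*(-71 - (-5 + 0)))) = -30*(-1/(6*(-71 - 1*(-5)))) = -30*(-1/(6*(-71 + 5))) = -30/((-66*(-6))) = -30/396 = -30*1/396 = -5/66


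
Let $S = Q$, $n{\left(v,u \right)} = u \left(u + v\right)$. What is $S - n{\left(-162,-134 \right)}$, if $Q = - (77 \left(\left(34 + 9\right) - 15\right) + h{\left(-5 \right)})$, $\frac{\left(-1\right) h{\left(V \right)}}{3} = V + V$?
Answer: $-41850$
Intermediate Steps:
$h{\left(V \right)} = - 6 V$ ($h{\left(V \right)} = - 3 \left(V + V\right) = - 3 \cdot 2 V = - 6 V$)
$Q = -2186$ ($Q = - (77 \left(\left(34 + 9\right) - 15\right) - -30) = - (77 \left(43 - 15\right) + 30) = - (77 \cdot 28 + 30) = - (2156 + 30) = \left(-1\right) 2186 = -2186$)
$S = -2186$
$S - n{\left(-162,-134 \right)} = -2186 - - 134 \left(-134 - 162\right) = -2186 - \left(-134\right) \left(-296\right) = -2186 - 39664 = -41850$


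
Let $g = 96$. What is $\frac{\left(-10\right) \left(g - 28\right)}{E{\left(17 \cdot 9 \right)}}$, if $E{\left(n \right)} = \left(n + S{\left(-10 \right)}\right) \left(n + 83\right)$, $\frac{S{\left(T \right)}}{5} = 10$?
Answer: $- \frac{170}{11977} \approx -0.014194$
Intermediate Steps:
$S{\left(T \right)} = 50$ ($S{\left(T \right)} = 5 \cdot 10 = 50$)
$E{\left(n \right)} = \left(50 + n\right) \left(83 + n\right)$ ($E{\left(n \right)} = \left(n + 50\right) \left(n + 83\right) = \left(50 + n\right) \left(83 + n\right)$)
$\frac{\left(-10\right) \left(g - 28\right)}{E{\left(17 \cdot 9 \right)}} = \frac{\left(-10\right) \left(96 - 28\right)}{4150 + \left(17 \cdot 9\right)^{2} + 133 \cdot 17 \cdot 9} = \frac{\left(-10\right) 68}{4150 + 153^{2} + 133 \cdot 153} = - \frac{680}{4150 + 23409 + 20349} = - \frac{680}{47908} = \left(-680\right) \frac{1}{47908} = - \frac{170}{11977}$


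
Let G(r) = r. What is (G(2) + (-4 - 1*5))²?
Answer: 49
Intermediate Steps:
(G(2) + (-4 - 1*5))² = (2 + (-4 - 1*5))² = (2 + (-4 - 5))² = (2 - 9)² = (-7)² = 49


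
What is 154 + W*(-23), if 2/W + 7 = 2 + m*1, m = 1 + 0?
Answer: 331/2 ≈ 165.50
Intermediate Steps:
m = 1
W = -1/2 (W = 2/(-7 + (2 + 1*1)) = 2/(-7 + (2 + 1)) = 2/(-7 + 3) = 2/(-4) = 2*(-1/4) = -1/2 ≈ -0.50000)
154 + W*(-23) = 154 - 1/2*(-23) = 154 + 23/2 = 331/2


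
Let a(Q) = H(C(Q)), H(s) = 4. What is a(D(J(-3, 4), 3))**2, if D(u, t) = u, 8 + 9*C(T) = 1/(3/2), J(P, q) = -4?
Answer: 16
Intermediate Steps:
C(T) = -22/27 (C(T) = -8/9 + 1/(9*((3/2))) = -8/9 + 1/(9*((3*(1/2)))) = -8/9 + 1/(9*(3/2)) = -8/9 + (1/9)*(2/3) = -8/9 + 2/27 = -22/27)
a(Q) = 4
a(D(J(-3, 4), 3))**2 = 4**2 = 16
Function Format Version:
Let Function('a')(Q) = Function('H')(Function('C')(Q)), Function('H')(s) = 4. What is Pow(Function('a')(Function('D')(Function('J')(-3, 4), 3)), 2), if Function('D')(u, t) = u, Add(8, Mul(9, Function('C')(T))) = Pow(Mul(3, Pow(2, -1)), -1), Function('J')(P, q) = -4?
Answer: 16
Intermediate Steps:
Function('C')(T) = Rational(-22, 27) (Function('C')(T) = Add(Rational(-8, 9), Mul(Rational(1, 9), Pow(Mul(3, Pow(2, -1)), -1))) = Add(Rational(-8, 9), Mul(Rational(1, 9), Pow(Mul(3, Rational(1, 2)), -1))) = Add(Rational(-8, 9), Mul(Rational(1, 9), Pow(Rational(3, 2), -1))) = Add(Rational(-8, 9), Mul(Rational(1, 9), Rational(2, 3))) = Add(Rational(-8, 9), Rational(2, 27)) = Rational(-22, 27))
Function('a')(Q) = 4
Pow(Function('a')(Function('D')(Function('J')(-3, 4), 3)), 2) = Pow(4, 2) = 16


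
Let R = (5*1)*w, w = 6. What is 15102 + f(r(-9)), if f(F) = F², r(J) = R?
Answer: 16002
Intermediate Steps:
R = 30 (R = (5*1)*6 = 5*6 = 30)
r(J) = 30
15102 + f(r(-9)) = 15102 + 30² = 15102 + 900 = 16002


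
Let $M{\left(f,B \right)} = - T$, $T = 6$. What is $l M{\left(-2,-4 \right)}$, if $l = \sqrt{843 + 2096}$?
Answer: $- 6 \sqrt{2939} \approx -325.28$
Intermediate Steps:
$l = \sqrt{2939} \approx 54.213$
$M{\left(f,B \right)} = -6$ ($M{\left(f,B \right)} = \left(-1\right) 6 = -6$)
$l M{\left(-2,-4 \right)} = \sqrt{2939} \left(-6\right) = - 6 \sqrt{2939}$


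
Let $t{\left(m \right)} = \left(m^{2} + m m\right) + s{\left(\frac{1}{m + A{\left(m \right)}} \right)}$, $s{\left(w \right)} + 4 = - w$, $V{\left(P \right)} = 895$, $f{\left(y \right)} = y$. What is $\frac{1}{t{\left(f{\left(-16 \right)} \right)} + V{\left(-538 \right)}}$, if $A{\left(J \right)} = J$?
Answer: $\frac{32}{44897} \approx 0.00071274$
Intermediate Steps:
$s{\left(w \right)} = -4 - w$
$t{\left(m \right)} = -4 + 2 m^{2} - \frac{1}{2 m}$ ($t{\left(m \right)} = \left(m^{2} + m m\right) - \left(4 + \frac{1}{m + m}\right) = \left(m^{2} + m^{2}\right) - \left(4 + \frac{1}{2 m}\right) = 2 m^{2} - \left(4 + \frac{1}{2 m}\right) = -4 + 2 m^{2} - \frac{1}{2 m}$)
$\frac{1}{t{\left(f{\left(-16 \right)} \right)} + V{\left(-538 \right)}} = \frac{1}{\left(-4 + 2 \left(-16\right)^{2} - \frac{1}{2 \left(-16\right)}\right) + 895} = \frac{1}{\left(-4 + 2 \cdot 256 - - \frac{1}{32}\right) + 895} = \frac{1}{\left(-4 + 512 + \frac{1}{32}\right) + 895} = \frac{1}{\frac{16257}{32} + 895} = \frac{1}{\frac{44897}{32}} = \frac{32}{44897}$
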